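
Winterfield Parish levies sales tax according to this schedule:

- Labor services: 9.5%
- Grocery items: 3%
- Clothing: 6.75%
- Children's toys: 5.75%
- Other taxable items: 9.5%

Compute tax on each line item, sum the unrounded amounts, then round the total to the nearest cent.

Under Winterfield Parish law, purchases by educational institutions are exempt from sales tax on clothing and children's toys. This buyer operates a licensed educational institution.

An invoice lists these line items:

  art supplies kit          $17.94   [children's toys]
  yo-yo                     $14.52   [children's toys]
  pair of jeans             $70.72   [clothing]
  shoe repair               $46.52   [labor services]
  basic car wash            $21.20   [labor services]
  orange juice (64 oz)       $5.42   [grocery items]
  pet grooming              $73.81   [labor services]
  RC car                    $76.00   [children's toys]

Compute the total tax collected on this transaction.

Art supplies kit $17.94: children's toys, buyer-exempt → 0% → $0.00
Yo-yo $14.52: children's toys, buyer-exempt → 0% → $0.00
Pair of jeans $70.72: clothing, buyer-exempt → 0% → $0.00
Shoe repair $46.52: labor services → 9.5% → $4.4194
Basic car wash $21.20: labor services → 9.5% → $2.014
Orange juice (64 oz) $5.42: grocery items → 3% → $0.1626
Pet grooming $73.81: labor services → 9.5% → $7.01195
RC car $76.00: children's toys, buyer-exempt → 0% → $0.00
Unrounded tax sum = $13.60795 → $13.61

$13.61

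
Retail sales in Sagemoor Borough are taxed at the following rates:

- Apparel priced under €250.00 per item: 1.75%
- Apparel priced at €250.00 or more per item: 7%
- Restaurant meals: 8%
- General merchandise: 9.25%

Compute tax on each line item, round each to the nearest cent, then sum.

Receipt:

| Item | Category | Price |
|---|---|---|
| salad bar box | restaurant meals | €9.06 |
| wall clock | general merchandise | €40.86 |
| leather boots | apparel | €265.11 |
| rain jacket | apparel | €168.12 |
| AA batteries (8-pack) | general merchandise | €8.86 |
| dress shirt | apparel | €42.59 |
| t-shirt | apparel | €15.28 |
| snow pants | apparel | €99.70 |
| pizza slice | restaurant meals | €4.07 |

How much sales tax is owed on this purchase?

€29.91

Salad bar box €9.06: restaurant meals → 8% → €0.72
Wall clock €40.86: general merchandise → 9.25% → €3.78
Leather boots €265.11: apparel, €250.00 or more → 7% → €18.56
Rain jacket €168.12: apparel, under €250.00 → 1.75% → €2.94
AA batteries (8-pack) €8.86: general merchandise → 9.25% → €0.82
Dress shirt €42.59: apparel, under €250.00 → 1.75% → €0.75
T-shirt €15.28: apparel, under €250.00 → 1.75% → €0.27
Snow pants €99.70: apparel, under €250.00 → 1.75% → €1.74
Pizza slice €4.07: restaurant meals → 8% → €0.33
Total tax = €0.72 + €3.78 + €18.56 + €2.94 + €0.82 + €0.75 + €0.27 + €1.74 + €0.33 = €29.91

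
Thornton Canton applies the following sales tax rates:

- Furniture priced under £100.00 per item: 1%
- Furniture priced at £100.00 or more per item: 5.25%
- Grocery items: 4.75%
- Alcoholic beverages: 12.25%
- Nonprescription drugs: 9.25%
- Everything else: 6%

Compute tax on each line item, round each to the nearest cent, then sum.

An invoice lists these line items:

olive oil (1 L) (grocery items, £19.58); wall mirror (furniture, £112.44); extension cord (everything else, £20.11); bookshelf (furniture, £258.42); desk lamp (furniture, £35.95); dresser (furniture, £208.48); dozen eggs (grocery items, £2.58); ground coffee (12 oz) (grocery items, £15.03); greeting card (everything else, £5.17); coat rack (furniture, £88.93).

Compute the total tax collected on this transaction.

Olive oil (1 L) £19.58: grocery items → 4.75% → £0.93
Wall mirror £112.44: furniture, £100.00 or more → 5.25% → £5.90
Extension cord £20.11: everything else → 6% → £1.21
Bookshelf £258.42: furniture, £100.00 or more → 5.25% → £13.57
Desk lamp £35.95: furniture, under £100.00 → 1% → £0.36
Dresser £208.48: furniture, £100.00 or more → 5.25% → £10.95
Dozen eggs £2.58: grocery items → 4.75% → £0.12
Ground coffee (12 oz) £15.03: grocery items → 4.75% → £0.71
Greeting card £5.17: everything else → 6% → £0.31
Coat rack £88.93: furniture, under £100.00 → 1% → £0.89
Total tax = £0.93 + £5.90 + £1.21 + £13.57 + £0.36 + £10.95 + £0.12 + £0.71 + £0.31 + £0.89 = £34.95

£34.95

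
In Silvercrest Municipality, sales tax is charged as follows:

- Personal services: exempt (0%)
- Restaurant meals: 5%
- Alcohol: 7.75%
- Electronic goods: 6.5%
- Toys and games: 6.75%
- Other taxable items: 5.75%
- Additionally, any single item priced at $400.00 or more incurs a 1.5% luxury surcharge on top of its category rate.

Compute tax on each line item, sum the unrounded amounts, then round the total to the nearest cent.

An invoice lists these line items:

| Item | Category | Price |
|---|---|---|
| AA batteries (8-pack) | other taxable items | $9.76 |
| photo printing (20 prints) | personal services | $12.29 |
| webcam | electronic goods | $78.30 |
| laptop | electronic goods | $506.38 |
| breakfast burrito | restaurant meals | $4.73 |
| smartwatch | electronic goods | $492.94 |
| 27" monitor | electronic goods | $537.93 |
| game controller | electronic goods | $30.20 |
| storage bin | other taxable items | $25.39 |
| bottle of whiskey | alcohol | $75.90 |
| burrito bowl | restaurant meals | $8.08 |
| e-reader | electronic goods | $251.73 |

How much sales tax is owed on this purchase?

$154.94

AA batteries (8-pack) $9.76: other taxable items → 5.75% → $0.5612
Photo printing (20 prints) $12.29: personal services → 0% → $0.00
Webcam $78.30: electronic goods → 6.5% → $5.0895
Laptop $506.38: electronic goods → 6.5% + 1.5% surcharge = 8% → $40.5104
Breakfast burrito $4.73: restaurant meals → 5% → $0.2365
Smartwatch $492.94: electronic goods → 6.5% + 1.5% surcharge = 8% → $39.4352
27" monitor $537.93: electronic goods → 6.5% + 1.5% surcharge = 8% → $43.0344
Game controller $30.20: electronic goods → 6.5% → $1.963
Storage bin $25.39: other taxable items → 5.75% → $1.459925
Bottle of whiskey $75.90: alcohol → 7.75% → $5.88225
Burrito bowl $8.08: restaurant meals → 5% → $0.404
E-reader $251.73: electronic goods → 6.5% → $16.36245
Unrounded tax sum = $154.938825 → $154.94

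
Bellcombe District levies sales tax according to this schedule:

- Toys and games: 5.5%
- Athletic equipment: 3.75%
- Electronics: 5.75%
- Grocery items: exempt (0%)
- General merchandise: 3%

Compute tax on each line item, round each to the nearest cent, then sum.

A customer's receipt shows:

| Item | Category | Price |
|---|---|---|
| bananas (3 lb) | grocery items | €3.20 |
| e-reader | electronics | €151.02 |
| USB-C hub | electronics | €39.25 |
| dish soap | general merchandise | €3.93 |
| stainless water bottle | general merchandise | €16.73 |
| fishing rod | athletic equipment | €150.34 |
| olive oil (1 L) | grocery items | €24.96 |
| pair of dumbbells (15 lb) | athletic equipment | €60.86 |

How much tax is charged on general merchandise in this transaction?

Dish soap €3.93: general merchandise → 3% → €0.12
Stainless water bottle €16.73: general merchandise → 3% → €0.50
Tax on general merchandise = €0.12 + €0.50 = €0.62

€0.62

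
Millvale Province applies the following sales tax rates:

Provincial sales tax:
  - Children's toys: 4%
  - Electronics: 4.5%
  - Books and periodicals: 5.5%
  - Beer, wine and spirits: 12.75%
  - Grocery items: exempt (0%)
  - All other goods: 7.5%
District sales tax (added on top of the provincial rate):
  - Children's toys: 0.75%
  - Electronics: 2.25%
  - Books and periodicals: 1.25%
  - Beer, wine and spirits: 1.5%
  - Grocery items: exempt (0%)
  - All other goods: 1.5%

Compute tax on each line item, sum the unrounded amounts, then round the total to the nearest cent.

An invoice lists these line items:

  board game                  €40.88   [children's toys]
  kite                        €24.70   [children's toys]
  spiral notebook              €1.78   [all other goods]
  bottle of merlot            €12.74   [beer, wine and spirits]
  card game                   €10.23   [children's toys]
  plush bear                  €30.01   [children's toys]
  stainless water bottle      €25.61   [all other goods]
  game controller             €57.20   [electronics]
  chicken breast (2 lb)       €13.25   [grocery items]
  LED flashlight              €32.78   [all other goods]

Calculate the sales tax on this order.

Board game €40.88: children's toys → 4% + 0.75% district = 4.75% → €1.9418
Kite €24.70: children's toys → 4% + 0.75% district = 4.75% → €1.17325
Spiral notebook €1.78: all other goods → 7.5% + 1.5% district = 9% → €0.1602
Bottle of merlot €12.74: beer, wine and spirits → 12.75% + 1.5% district = 14.25% → €1.81545
Card game €10.23: children's toys → 4% + 0.75% district = 4.75% → €0.485925
Plush bear €30.01: children's toys → 4% + 0.75% district = 4.75% → €1.425475
Stainless water bottle €25.61: all other goods → 7.5% + 1.5% district = 9% → €2.3049
Game controller €57.20: electronics → 4.5% + 2.25% district = 6.75% → €3.861
Chicken breast (2 lb) €13.25: grocery items → 0% + 0% district = 0% → €0.00
LED flashlight €32.78: all other goods → 7.5% + 1.5% district = 9% → €2.9502
Unrounded tax sum = €16.1182 → €16.12

€16.12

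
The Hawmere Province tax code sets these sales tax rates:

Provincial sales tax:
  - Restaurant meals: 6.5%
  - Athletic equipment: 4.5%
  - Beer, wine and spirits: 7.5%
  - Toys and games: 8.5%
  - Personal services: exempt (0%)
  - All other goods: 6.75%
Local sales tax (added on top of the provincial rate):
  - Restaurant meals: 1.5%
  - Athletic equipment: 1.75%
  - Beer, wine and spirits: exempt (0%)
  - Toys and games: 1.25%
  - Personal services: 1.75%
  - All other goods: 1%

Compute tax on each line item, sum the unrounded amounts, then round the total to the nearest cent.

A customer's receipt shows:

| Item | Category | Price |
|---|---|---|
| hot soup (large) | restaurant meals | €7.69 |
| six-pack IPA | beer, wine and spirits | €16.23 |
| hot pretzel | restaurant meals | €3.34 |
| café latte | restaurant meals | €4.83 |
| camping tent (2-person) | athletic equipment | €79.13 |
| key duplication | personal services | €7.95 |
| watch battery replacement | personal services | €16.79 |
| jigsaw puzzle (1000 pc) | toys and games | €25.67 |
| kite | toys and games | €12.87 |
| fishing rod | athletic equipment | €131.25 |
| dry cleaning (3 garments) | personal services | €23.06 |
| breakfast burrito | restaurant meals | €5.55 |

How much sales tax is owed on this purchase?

€20.67

Hot soup (large) €7.69: restaurant meals → 6.5% + 1.5% local = 8% → €0.6152
Six-pack IPA €16.23: beer, wine and spirits → 7.5% + 0% local = 7.5% → €1.21725
Hot pretzel €3.34: restaurant meals → 6.5% + 1.5% local = 8% → €0.2672
Café latte €4.83: restaurant meals → 6.5% + 1.5% local = 8% → €0.3864
Camping tent (2-person) €79.13: athletic equipment → 4.5% + 1.75% local = 6.25% → €4.945625
Key duplication €7.95: personal services → 0% + 1.75% local = 1.75% → €0.139125
Watch battery replacement €16.79: personal services → 0% + 1.75% local = 1.75% → €0.293825
Jigsaw puzzle (1000 pc) €25.67: toys and games → 8.5% + 1.25% local = 9.75% → €2.502825
Kite €12.87: toys and games → 8.5% + 1.25% local = 9.75% → €1.254825
Fishing rod €131.25: athletic equipment → 4.5% + 1.75% local = 6.25% → €8.203125
Dry cleaning (3 garments) €23.06: personal services → 0% + 1.75% local = 1.75% → €0.40355
Breakfast burrito €5.55: restaurant meals → 6.5% + 1.5% local = 8% → €0.444
Unrounded tax sum = €20.67295 → €20.67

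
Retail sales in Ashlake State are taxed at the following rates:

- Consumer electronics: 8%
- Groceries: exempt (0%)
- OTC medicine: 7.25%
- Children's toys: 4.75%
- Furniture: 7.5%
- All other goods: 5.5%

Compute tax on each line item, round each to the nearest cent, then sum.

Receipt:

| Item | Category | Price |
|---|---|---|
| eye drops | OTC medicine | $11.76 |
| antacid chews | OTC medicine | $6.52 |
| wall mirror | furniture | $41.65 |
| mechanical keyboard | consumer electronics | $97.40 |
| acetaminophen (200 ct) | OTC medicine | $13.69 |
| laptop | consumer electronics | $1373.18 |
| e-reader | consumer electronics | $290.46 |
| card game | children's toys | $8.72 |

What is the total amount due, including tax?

Eye drops $11.76: OTC medicine → 7.25% → $0.85
Antacid chews $6.52: OTC medicine → 7.25% → $0.47
Wall mirror $41.65: furniture → 7.5% → $3.12
Mechanical keyboard $97.40: consumer electronics → 8% → $7.79
Acetaminophen (200 ct) $13.69: OTC medicine → 7.25% → $0.99
Laptop $1373.18: consumer electronics → 8% → $109.85
E-reader $290.46: consumer electronics → 8% → $23.24
Card game $8.72: children's toys → 4.75% → $0.41
Subtotal = $1843.38; tax = $146.72; total due = $1990.10

$1990.10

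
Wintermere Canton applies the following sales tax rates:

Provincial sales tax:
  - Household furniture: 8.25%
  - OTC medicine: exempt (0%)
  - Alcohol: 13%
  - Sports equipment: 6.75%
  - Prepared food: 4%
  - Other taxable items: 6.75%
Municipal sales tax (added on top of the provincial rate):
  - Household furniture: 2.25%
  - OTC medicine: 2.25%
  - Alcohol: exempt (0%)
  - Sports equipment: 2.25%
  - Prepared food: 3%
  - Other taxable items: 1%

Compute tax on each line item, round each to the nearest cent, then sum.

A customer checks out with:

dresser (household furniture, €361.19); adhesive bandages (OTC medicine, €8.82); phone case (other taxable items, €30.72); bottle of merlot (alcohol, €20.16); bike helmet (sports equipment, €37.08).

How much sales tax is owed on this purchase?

€46.46

Dresser €361.19: household furniture → 8.25% + 2.25% municipal = 10.5% → €37.92
Adhesive bandages €8.82: OTC medicine → 0% + 2.25% municipal = 2.25% → €0.20
Phone case €30.72: other taxable items → 6.75% + 1% municipal = 7.75% → €2.38
Bottle of merlot €20.16: alcohol → 13% + 0% municipal = 13% → €2.62
Bike helmet €37.08: sports equipment → 6.75% + 2.25% municipal = 9% → €3.34
Total tax = €37.92 + €0.20 + €2.38 + €2.62 + €3.34 = €46.46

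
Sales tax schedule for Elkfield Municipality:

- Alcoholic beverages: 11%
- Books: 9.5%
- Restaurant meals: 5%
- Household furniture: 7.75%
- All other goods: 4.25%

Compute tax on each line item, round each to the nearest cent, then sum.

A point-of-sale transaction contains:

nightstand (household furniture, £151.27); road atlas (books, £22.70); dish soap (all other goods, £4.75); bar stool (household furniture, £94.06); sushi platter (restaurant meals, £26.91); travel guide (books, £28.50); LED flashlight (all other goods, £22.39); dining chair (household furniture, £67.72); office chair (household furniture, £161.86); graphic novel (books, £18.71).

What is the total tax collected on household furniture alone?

Nightstand £151.27: household furniture → 7.75% → £11.72
Bar stool £94.06: household furniture → 7.75% → £7.29
Dining chair £67.72: household furniture → 7.75% → £5.25
Office chair £161.86: household furniture → 7.75% → £12.54
Tax on household furniture = £11.72 + £7.29 + £5.25 + £12.54 = £36.80

£36.80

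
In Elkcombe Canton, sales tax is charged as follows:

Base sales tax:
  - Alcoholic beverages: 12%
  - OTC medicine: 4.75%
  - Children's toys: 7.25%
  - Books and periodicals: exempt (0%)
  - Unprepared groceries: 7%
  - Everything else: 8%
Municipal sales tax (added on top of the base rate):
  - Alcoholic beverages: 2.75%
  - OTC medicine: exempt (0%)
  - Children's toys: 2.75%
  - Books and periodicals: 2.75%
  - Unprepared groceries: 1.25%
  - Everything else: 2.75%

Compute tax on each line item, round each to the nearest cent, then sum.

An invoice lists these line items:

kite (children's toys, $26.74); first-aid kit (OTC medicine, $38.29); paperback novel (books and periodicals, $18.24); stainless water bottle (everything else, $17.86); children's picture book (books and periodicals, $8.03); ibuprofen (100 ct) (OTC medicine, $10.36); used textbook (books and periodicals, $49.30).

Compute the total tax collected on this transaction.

$8.98

Kite $26.74: children's toys → 7.25% + 2.75% municipal = 10% → $2.67
First-aid kit $38.29: OTC medicine → 4.75% + 0% municipal = 4.75% → $1.82
Paperback novel $18.24: books and periodicals → 0% + 2.75% municipal = 2.75% → $0.50
Stainless water bottle $17.86: everything else → 8% + 2.75% municipal = 10.75% → $1.92
Children's picture book $8.03: books and periodicals → 0% + 2.75% municipal = 2.75% → $0.22
Ibuprofen (100 ct) $10.36: OTC medicine → 4.75% + 0% municipal = 4.75% → $0.49
Used textbook $49.30: books and periodicals → 0% + 2.75% municipal = 2.75% → $1.36
Total tax = $2.67 + $1.82 + $0.50 + $1.92 + $0.22 + $0.49 + $1.36 = $8.98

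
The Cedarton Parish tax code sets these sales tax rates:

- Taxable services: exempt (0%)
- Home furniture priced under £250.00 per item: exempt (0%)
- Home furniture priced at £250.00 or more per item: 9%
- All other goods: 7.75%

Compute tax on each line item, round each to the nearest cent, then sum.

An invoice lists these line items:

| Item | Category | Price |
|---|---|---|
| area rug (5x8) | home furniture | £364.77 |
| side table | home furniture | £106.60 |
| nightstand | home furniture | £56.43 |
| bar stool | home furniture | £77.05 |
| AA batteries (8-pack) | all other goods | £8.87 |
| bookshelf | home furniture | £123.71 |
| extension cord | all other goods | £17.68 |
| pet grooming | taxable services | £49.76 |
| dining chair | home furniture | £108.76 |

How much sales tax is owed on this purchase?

£34.89

Area rug (5x8) £364.77: home furniture, £250.00 or more → 9% → £32.83
Side table £106.60: home furniture, under £250.00 → 0% → £0.00
Nightstand £56.43: home furniture, under £250.00 → 0% → £0.00
Bar stool £77.05: home furniture, under £250.00 → 0% → £0.00
AA batteries (8-pack) £8.87: all other goods → 7.75% → £0.69
Bookshelf £123.71: home furniture, under £250.00 → 0% → £0.00
Extension cord £17.68: all other goods → 7.75% → £1.37
Pet grooming £49.76: taxable services → 0% → £0.00
Dining chair £108.76: home furniture, under £250.00 → 0% → £0.00
Total tax = £32.83 + £0.69 + £1.37 = £34.89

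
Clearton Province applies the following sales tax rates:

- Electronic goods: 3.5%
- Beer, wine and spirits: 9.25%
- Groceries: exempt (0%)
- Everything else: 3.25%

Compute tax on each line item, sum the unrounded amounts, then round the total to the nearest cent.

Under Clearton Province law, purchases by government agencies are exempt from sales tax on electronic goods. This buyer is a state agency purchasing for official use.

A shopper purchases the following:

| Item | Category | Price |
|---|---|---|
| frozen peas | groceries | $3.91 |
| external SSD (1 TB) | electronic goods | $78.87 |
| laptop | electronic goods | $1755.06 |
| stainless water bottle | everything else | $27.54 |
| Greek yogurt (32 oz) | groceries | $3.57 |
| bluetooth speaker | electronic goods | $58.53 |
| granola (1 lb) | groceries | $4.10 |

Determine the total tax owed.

$0.90

Frozen peas $3.91: groceries → 0% → $0.00
External SSD (1 TB) $78.87: electronic goods, buyer-exempt → 0% → $0.00
Laptop $1755.06: electronic goods, buyer-exempt → 0% → $0.00
Stainless water bottle $27.54: everything else → 3.25% → $0.89505
Greek yogurt (32 oz) $3.57: groceries → 0% → $0.00
Bluetooth speaker $58.53: electronic goods, buyer-exempt → 0% → $0.00
Granola (1 lb) $4.10: groceries → 0% → $0.00
Unrounded tax sum = $0.89505 → $0.90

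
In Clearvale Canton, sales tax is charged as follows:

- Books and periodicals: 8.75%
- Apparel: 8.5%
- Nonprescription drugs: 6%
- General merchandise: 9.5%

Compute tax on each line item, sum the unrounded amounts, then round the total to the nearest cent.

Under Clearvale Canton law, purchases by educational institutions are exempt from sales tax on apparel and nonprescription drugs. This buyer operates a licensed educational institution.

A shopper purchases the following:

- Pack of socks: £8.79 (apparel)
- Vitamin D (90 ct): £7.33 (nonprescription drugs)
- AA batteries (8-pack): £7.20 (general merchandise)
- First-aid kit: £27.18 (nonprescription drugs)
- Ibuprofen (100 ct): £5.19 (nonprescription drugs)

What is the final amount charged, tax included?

£56.37

Pack of socks £8.79: apparel, buyer-exempt → 0% → £0.00
Vitamin D (90 ct) £7.33: nonprescription drugs, buyer-exempt → 0% → £0.00
AA batteries (8-pack) £7.20: general merchandise → 9.5% → £0.684
First-aid kit £27.18: nonprescription drugs, buyer-exempt → 0% → £0.00
Ibuprofen (100 ct) £5.19: nonprescription drugs, buyer-exempt → 0% → £0.00
Subtotal = £55.69; unrounded tax = £0.684 → £0.68; total due = £56.37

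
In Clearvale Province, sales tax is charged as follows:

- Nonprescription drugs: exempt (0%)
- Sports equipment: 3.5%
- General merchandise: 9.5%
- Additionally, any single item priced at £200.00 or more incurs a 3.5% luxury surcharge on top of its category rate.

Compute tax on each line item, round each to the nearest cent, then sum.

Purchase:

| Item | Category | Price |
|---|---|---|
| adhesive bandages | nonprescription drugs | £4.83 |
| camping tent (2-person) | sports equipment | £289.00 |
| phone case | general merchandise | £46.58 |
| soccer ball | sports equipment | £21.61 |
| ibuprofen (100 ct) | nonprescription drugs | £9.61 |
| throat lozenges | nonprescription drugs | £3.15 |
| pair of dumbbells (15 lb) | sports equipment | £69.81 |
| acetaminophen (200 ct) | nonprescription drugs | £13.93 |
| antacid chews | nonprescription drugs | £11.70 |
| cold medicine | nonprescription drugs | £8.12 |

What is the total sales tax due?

Adhesive bandages £4.83: nonprescription drugs → 0% → £0.00
Camping tent (2-person) £289.00: sports equipment → 3.5% + 3.5% surcharge = 7% → £20.23
Phone case £46.58: general merchandise → 9.5% → £4.43
Soccer ball £21.61: sports equipment → 3.5% → £0.76
Ibuprofen (100 ct) £9.61: nonprescription drugs → 0% → £0.00
Throat lozenges £3.15: nonprescription drugs → 0% → £0.00
Pair of dumbbells (15 lb) £69.81: sports equipment → 3.5% → £2.44
Acetaminophen (200 ct) £13.93: nonprescription drugs → 0% → £0.00
Antacid chews £11.70: nonprescription drugs → 0% → £0.00
Cold medicine £8.12: nonprescription drugs → 0% → £0.00
Total tax = £20.23 + £4.43 + £0.76 + £2.44 = £27.86

£27.86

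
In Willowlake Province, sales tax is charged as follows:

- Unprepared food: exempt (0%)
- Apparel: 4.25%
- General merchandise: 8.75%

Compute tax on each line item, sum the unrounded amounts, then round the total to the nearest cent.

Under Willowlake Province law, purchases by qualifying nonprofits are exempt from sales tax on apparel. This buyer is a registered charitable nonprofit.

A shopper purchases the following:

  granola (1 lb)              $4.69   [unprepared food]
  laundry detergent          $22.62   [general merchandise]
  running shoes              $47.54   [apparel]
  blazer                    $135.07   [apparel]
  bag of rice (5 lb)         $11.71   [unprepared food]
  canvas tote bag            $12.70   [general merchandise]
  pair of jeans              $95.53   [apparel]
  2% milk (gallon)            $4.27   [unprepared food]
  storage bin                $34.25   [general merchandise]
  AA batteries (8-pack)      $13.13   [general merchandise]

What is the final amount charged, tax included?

Granola (1 lb) $4.69: unprepared food → 0% → $0.00
Laundry detergent $22.62: general merchandise → 8.75% → $1.97925
Running shoes $47.54: apparel, buyer-exempt → 0% → $0.00
Blazer $135.07: apparel, buyer-exempt → 0% → $0.00
Bag of rice (5 lb) $11.71: unprepared food → 0% → $0.00
Canvas tote bag $12.70: general merchandise → 8.75% → $1.11125
Pair of jeans $95.53: apparel, buyer-exempt → 0% → $0.00
2% milk (gallon) $4.27: unprepared food → 0% → $0.00
Storage bin $34.25: general merchandise → 8.75% → $2.996875
AA batteries (8-pack) $13.13: general merchandise → 8.75% → $1.148875
Subtotal = $381.51; unrounded tax = $7.23625 → $7.24; total due = $388.75

$388.75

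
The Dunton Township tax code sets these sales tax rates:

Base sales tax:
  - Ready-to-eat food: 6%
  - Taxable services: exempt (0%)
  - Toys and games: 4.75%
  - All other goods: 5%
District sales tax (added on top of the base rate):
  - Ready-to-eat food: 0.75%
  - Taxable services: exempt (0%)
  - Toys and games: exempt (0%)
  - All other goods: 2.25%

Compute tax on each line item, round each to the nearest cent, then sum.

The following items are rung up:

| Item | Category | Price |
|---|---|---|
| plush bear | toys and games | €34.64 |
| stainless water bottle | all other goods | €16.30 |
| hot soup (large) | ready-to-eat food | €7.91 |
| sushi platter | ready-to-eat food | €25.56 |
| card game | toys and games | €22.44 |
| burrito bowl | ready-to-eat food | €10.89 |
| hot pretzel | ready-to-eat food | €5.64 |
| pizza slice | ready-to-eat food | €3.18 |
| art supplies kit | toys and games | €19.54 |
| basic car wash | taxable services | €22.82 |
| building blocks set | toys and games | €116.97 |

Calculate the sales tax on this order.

€13.98

Plush bear €34.64: toys and games → 4.75% + 0% district = 4.75% → €1.65
Stainless water bottle €16.30: all other goods → 5% + 2.25% district = 7.25% → €1.18
Hot soup (large) €7.91: ready-to-eat food → 6% + 0.75% district = 6.75% → €0.53
Sushi platter €25.56: ready-to-eat food → 6% + 0.75% district = 6.75% → €1.73
Card game €22.44: toys and games → 4.75% + 0% district = 4.75% → €1.07
Burrito bowl €10.89: ready-to-eat food → 6% + 0.75% district = 6.75% → €0.74
Hot pretzel €5.64: ready-to-eat food → 6% + 0.75% district = 6.75% → €0.38
Pizza slice €3.18: ready-to-eat food → 6% + 0.75% district = 6.75% → €0.21
Art supplies kit €19.54: toys and games → 4.75% + 0% district = 4.75% → €0.93
Basic car wash €22.82: taxable services → 0% + 0% district = 0% → €0.00
Building blocks set €116.97: toys and games → 4.75% + 0% district = 4.75% → €5.56
Total tax = €1.65 + €1.18 + €0.53 + €1.73 + €1.07 + €0.74 + €0.38 + €0.21 + €0.93 + €5.56 = €13.98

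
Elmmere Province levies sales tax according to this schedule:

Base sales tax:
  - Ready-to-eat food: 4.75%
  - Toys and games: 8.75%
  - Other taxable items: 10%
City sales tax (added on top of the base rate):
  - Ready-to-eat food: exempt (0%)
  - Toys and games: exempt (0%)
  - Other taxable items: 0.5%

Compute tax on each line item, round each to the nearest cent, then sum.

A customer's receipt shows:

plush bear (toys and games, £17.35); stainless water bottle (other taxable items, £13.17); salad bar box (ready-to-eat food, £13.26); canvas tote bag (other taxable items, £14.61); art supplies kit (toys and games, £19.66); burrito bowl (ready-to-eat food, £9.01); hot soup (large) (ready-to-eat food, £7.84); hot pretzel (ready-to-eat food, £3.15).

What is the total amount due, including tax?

Plush bear £17.35: toys and games → 8.75% + 0% city = 8.75% → £1.52
Stainless water bottle £13.17: other taxable items → 10% + 0.5% city = 10.5% → £1.38
Salad bar box £13.26: ready-to-eat food → 4.75% + 0% city = 4.75% → £0.63
Canvas tote bag £14.61: other taxable items → 10% + 0.5% city = 10.5% → £1.53
Art supplies kit £19.66: toys and games → 8.75% + 0% city = 8.75% → £1.72
Burrito bowl £9.01: ready-to-eat food → 4.75% + 0% city = 4.75% → £0.43
Hot soup (large) £7.84: ready-to-eat food → 4.75% + 0% city = 4.75% → £0.37
Hot pretzel £3.15: ready-to-eat food → 4.75% + 0% city = 4.75% → £0.15
Subtotal = £98.05; tax = £7.73; total due = £105.78

£105.78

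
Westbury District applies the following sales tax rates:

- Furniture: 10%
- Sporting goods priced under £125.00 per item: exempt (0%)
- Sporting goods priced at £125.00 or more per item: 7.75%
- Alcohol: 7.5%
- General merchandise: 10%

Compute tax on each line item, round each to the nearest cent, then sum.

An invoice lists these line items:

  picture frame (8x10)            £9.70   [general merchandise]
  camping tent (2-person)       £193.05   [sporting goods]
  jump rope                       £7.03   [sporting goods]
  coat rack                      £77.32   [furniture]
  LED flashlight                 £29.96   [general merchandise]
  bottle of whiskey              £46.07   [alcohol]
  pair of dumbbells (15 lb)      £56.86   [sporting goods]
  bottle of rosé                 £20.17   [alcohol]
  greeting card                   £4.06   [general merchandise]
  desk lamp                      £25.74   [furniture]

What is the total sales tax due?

£34.61

Picture frame (8x10) £9.70: general merchandise → 10% → £0.97
Camping tent (2-person) £193.05: sporting goods, £125.00 or more → 7.75% → £14.96
Jump rope £7.03: sporting goods, under £125.00 → 0% → £0.00
Coat rack £77.32: furniture → 10% → £7.73
LED flashlight £29.96: general merchandise → 10% → £3.00
Bottle of whiskey £46.07: alcohol → 7.5% → £3.46
Pair of dumbbells (15 lb) £56.86: sporting goods, under £125.00 → 0% → £0.00
Bottle of rosé £20.17: alcohol → 7.5% → £1.51
Greeting card £4.06: general merchandise → 10% → £0.41
Desk lamp £25.74: furniture → 10% → £2.57
Total tax = £0.97 + £14.96 + £7.73 + £3.00 + £3.46 + £1.51 + £0.41 + £2.57 = £34.61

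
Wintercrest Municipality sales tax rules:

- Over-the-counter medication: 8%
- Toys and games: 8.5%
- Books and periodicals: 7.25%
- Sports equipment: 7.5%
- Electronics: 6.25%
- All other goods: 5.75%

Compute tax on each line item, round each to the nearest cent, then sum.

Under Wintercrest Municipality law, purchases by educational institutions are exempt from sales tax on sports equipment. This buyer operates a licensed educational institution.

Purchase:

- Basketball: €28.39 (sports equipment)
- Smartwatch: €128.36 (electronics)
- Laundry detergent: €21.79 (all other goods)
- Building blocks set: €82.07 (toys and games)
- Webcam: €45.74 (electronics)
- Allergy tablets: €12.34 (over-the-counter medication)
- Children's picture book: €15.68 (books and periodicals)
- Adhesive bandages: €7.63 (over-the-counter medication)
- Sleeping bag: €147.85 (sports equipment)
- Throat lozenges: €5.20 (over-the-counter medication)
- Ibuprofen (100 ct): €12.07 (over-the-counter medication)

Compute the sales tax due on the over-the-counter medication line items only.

Allergy tablets €12.34: over-the-counter medication → 8% → €0.99
Adhesive bandages €7.63: over-the-counter medication → 8% → €0.61
Throat lozenges €5.20: over-the-counter medication → 8% → €0.42
Ibuprofen (100 ct) €12.07: over-the-counter medication → 8% → €0.97
Tax on over-the-counter medication = €0.99 + €0.61 + €0.42 + €0.97 = €2.99

€2.99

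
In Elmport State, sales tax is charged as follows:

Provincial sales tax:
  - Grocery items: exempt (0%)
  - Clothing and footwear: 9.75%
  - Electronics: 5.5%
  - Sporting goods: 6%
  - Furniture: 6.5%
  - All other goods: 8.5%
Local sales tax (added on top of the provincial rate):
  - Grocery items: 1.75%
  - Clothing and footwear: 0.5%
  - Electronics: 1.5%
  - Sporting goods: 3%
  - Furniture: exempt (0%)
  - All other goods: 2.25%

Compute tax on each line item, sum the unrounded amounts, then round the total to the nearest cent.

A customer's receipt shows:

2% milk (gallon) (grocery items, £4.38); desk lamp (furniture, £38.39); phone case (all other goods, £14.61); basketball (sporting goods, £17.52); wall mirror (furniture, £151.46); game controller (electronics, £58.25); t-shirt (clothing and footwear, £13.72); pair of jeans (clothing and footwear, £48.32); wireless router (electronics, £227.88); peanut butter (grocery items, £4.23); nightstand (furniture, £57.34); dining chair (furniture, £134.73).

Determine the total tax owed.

2% milk (gallon) £4.38: grocery items → 0% + 1.75% local = 1.75% → £0.07665
Desk lamp £38.39: furniture → 6.5% + 0% local = 6.5% → £2.49535
Phone case £14.61: all other goods → 8.5% + 2.25% local = 10.75% → £1.570575
Basketball £17.52: sporting goods → 6% + 3% local = 9% → £1.5768
Wall mirror £151.46: furniture → 6.5% + 0% local = 6.5% → £9.8449
Game controller £58.25: electronics → 5.5% + 1.5% local = 7% → £4.0775
T-shirt £13.72: clothing and footwear → 9.75% + 0.5% local = 10.25% → £1.4063
Pair of jeans £48.32: clothing and footwear → 9.75% + 0.5% local = 10.25% → £4.9528
Wireless router £227.88: electronics → 5.5% + 1.5% local = 7% → £15.9516
Peanut butter £4.23: grocery items → 0% + 1.75% local = 1.75% → £0.074025
Nightstand £57.34: furniture → 6.5% + 0% local = 6.5% → £3.7271
Dining chair £134.73: furniture → 6.5% + 0% local = 6.5% → £8.75745
Unrounded tax sum = £54.51105 → £54.51

£54.51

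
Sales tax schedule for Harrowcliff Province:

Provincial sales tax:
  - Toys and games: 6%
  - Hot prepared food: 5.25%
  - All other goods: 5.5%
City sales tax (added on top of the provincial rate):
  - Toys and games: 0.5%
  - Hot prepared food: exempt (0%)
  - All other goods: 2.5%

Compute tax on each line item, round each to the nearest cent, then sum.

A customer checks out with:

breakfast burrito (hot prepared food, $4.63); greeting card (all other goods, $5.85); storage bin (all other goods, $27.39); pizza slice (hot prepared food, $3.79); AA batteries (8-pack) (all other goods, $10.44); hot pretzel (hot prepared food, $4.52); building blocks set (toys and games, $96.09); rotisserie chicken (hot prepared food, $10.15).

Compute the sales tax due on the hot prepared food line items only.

Breakfast burrito $4.63: hot prepared food → 5.25% + 0% city = 5.25% → $0.24
Pizza slice $3.79: hot prepared food → 5.25% + 0% city = 5.25% → $0.20
Hot pretzel $4.52: hot prepared food → 5.25% + 0% city = 5.25% → $0.24
Rotisserie chicken $10.15: hot prepared food → 5.25% + 0% city = 5.25% → $0.53
Tax on hot prepared food = $0.24 + $0.20 + $0.24 + $0.53 = $1.21

$1.21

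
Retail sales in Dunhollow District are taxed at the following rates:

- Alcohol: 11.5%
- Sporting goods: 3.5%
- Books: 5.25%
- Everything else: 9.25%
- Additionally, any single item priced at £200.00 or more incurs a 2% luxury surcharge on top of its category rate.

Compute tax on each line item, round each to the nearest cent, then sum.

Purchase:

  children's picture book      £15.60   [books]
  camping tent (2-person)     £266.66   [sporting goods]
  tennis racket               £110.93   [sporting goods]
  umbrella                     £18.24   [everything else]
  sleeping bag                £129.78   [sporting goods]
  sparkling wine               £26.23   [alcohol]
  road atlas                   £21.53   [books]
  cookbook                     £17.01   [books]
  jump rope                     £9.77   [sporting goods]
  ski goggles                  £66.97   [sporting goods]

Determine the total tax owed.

£33.32

Children's picture book £15.60: books → 5.25% → £0.82
Camping tent (2-person) £266.66: sporting goods → 3.5% + 2% surcharge = 5.5% → £14.67
Tennis racket £110.93: sporting goods → 3.5% → £3.88
Umbrella £18.24: everything else → 9.25% → £1.69
Sleeping bag £129.78: sporting goods → 3.5% → £4.54
Sparkling wine £26.23: alcohol → 11.5% → £3.02
Road atlas £21.53: books → 5.25% → £1.13
Cookbook £17.01: books → 5.25% → £0.89
Jump rope £9.77: sporting goods → 3.5% → £0.34
Ski goggles £66.97: sporting goods → 3.5% → £2.34
Total tax = £0.82 + £14.67 + £3.88 + £1.69 + £4.54 + £3.02 + £1.13 + £0.89 + £0.34 + £2.34 = £33.32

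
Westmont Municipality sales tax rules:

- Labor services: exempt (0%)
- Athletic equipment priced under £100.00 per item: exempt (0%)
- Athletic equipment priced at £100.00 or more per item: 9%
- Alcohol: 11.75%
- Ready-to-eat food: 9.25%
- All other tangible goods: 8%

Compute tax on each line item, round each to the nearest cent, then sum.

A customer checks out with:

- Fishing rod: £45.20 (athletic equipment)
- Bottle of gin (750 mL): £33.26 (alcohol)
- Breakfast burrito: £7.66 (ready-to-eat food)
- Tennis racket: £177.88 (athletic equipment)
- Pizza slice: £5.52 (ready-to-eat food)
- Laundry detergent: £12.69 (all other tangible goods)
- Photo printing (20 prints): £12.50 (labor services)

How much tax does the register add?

Fishing rod £45.20: athletic equipment, under £100.00 → 0% → £0.00
Bottle of gin (750 mL) £33.26: alcohol → 11.75% → £3.91
Breakfast burrito £7.66: ready-to-eat food → 9.25% → £0.71
Tennis racket £177.88: athletic equipment, £100.00 or more → 9% → £16.01
Pizza slice £5.52: ready-to-eat food → 9.25% → £0.51
Laundry detergent £12.69: all other tangible goods → 8% → £1.02
Photo printing (20 prints) £12.50: labor services → 0% → £0.00
Total tax = £3.91 + £0.71 + £16.01 + £0.51 + £1.02 = £22.16

£22.16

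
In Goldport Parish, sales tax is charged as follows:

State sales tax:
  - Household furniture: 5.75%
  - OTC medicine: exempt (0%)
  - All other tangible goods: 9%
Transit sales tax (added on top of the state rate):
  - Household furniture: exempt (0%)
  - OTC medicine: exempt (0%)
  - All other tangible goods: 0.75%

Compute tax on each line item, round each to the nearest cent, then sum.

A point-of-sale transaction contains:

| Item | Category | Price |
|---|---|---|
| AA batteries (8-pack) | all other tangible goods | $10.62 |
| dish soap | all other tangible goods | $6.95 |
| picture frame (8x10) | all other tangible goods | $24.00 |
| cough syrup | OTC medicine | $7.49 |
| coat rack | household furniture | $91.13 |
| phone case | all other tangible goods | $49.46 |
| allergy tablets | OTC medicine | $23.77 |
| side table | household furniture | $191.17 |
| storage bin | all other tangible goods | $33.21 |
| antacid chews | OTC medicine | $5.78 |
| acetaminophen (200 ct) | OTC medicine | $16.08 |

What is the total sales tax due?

$28.35

AA batteries (8-pack) $10.62: all other tangible goods → 9% + 0.75% transit = 9.75% → $1.04
Dish soap $6.95: all other tangible goods → 9% + 0.75% transit = 9.75% → $0.68
Picture frame (8x10) $24.00: all other tangible goods → 9% + 0.75% transit = 9.75% → $2.34
Cough syrup $7.49: OTC medicine → 0% + 0% transit = 0% → $0.00
Coat rack $91.13: household furniture → 5.75% + 0% transit = 5.75% → $5.24
Phone case $49.46: all other tangible goods → 9% + 0.75% transit = 9.75% → $4.82
Allergy tablets $23.77: OTC medicine → 0% + 0% transit = 0% → $0.00
Side table $191.17: household furniture → 5.75% + 0% transit = 5.75% → $10.99
Storage bin $33.21: all other tangible goods → 9% + 0.75% transit = 9.75% → $3.24
Antacid chews $5.78: OTC medicine → 0% + 0% transit = 0% → $0.00
Acetaminophen (200 ct) $16.08: OTC medicine → 0% + 0% transit = 0% → $0.00
Total tax = $1.04 + $0.68 + $2.34 + $5.24 + $4.82 + $10.99 + $3.24 = $28.35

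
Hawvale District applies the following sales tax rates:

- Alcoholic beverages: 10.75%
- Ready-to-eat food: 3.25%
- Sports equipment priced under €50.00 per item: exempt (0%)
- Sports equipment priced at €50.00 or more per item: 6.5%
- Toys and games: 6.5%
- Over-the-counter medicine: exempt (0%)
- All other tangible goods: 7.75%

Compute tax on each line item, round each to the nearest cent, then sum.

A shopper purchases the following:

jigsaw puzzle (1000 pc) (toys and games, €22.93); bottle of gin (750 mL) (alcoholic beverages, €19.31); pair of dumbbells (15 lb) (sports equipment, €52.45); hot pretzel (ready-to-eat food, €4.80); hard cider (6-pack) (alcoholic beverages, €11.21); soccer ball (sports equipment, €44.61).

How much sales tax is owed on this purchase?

€8.35

Jigsaw puzzle (1000 pc) €22.93: toys and games → 6.5% → €1.49
Bottle of gin (750 mL) €19.31: alcoholic beverages → 10.75% → €2.08
Pair of dumbbells (15 lb) €52.45: sports equipment, €50.00 or more → 6.5% → €3.41
Hot pretzel €4.80: ready-to-eat food → 3.25% → €0.16
Hard cider (6-pack) €11.21: alcoholic beverages → 10.75% → €1.21
Soccer ball €44.61: sports equipment, under €50.00 → 0% → €0.00
Total tax = €1.49 + €2.08 + €3.41 + €0.16 + €1.21 = €8.35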